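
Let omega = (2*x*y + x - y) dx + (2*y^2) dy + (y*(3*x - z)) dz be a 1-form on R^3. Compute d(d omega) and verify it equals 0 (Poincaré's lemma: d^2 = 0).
d(d omega) = 0

Step 1: d omega = sum_{i<j} (∂f_j/∂x_i - ∂f_i/∂x_j) dx_i ∧ dx_j:
  coeff of dx ∧ dy: 1 - 2*x
  coeff of dx ∧ dz: 3*y
  coeff of dy ∧ dz: 3*x - z
Step 2: Apply d again to each 2-form coefficient. The only possible 3-form in R^3 is dx ∧ dy ∧ dz, with coefficient
  ∂(coeff of dy∧dz)/∂x - ∂(coeff of dx∧dz)/∂y + ∂(coeff of dx∧dy)/∂z
  = ∂/∂x (3*x - z) - ∂/∂y (3*y) + ∂/∂z (1 - 2*x).
Each of these terms simplifies to sums of mixed partials that cancel in pairs. The result is 0 (by equality of mixed partials for smooth functions — Schwarz / Clairaut).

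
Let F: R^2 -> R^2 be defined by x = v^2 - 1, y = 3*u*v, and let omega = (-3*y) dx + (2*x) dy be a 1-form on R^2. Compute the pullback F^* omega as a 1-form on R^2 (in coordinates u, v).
F^* omega = (6*v*(v^2 - 1)) du + (6*u*(-2*v^2 - 1)) dv

Using F^*(f dg) = (f ∘ F) d(g ∘ F), substitute each coordinate x_i by F_i(u, v) in f_i, and replace dx_i by d F_i = (∂F_i/∂u) du + (∂F_i/∂v) dv.
  For the x component: f_1(F) = -9*u*v; d F_1 = (0) du + (2*v) dv
  For the y component: f_2(F) = 2*v^2 - 2; d F_2 = (3*v) du + (3*u) dv
Combining and collecting du, dv coefficients:
  coeff of du: 6*v*(v^2 - 1)
  coeff of dv: 6*u*(-2*v^2 - 1)
F^* omega = (6*v*(v^2 - 1)) du + (6*u*(-2*v^2 - 1)) dv.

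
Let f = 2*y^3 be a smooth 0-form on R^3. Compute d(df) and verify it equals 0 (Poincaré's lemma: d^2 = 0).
d(df) = 0

Step 1: df = sum_i (∂f/∂x_i) dx_i = (0) dx + (6*y^2) dy + (0) dz.
Step 2: Apply d again. Using the 1-form formula, the coefficient of dx ∧ dy in d(df) is ∂^2 f/∂x ∂y - ∂^2 f/∂y ∂x = (0) - (0) = 0 (equality of mixed partials for smooth f).
Similarly for dx ∧ dz and dy ∧ dz — all coefficients vanish. So d(df) = 0.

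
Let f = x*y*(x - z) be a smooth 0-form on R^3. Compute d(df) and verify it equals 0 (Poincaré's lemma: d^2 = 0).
d(df) = 0

Step 1: df = sum_i (∂f/∂x_i) dx_i = (y*(2*x - z)) dx + (x*(x - z)) dy + (-x*y) dz.
Step 2: Apply d again. Using the 1-form formula, the coefficient of dx ∧ dy in d(df) is ∂^2 f/∂x ∂y - ∂^2 f/∂y ∂x = (2*x - z) - (2*x - z) = 0 (equality of mixed partials for smooth f).
Similarly for dx ∧ dz and dy ∧ dz — all coefficients vanish. So d(df) = 0.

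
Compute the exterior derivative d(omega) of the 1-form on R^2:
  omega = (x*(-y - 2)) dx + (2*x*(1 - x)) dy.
d(omega) = (2 - 3*x) dx ∧ dy

For a 1-form omega = sum_i f_i dx_i, the exterior derivative is
  d(omega) = sum_{i < j} (∂f_j/∂x_i - ∂f_i/∂x_j) dx_i ∧ dx_j.
  coefficient of dx ∧ dy: ∂f_2/∂x - ∂f_1/∂y = ∂(2*x*(1 - x))/∂x - ∂(x*(-y - 2))/∂y = 2 - 3*x
Assembling: d(omega) = (2 - 3*x) dx ∧ dy.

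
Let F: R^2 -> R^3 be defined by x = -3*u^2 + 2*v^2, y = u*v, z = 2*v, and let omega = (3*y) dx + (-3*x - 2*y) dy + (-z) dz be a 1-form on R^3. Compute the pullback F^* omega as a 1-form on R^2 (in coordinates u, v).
F^* omega = (v*(-9*u^2 - 2*u*v - 6*v^2)) du + (9*u^3 - 2*u^2*v + 6*u*v^2 - 4*v) dv

Using F^*(f dg) = (f ∘ F) d(g ∘ F), substitute each coordinate x_i by F_i(u, v) in f_i, and replace dx_i by d F_i = (∂F_i/∂u) du + (∂F_i/∂v) dv.
  For the x component: f_1(F) = 3*u*v; d F_1 = (-6*u) du + (4*v) dv
  For the y component: f_2(F) = 9*u^2 - 2*u*v - 6*v^2; d F_2 = (v) du + (u) dv
  For the z component: f_3(F) = -2*v; d F_3 = (0) du + (2) dv
Combining and collecting du, dv coefficients:
  coeff of du: v*(-9*u^2 - 2*u*v - 6*v^2)
  coeff of dv: 9*u^3 - 2*u^2*v + 6*u*v^2 - 4*v
F^* omega = (v*(-9*u^2 - 2*u*v - 6*v^2)) du + (9*u^3 - 2*u^2*v + 6*u*v^2 - 4*v) dv.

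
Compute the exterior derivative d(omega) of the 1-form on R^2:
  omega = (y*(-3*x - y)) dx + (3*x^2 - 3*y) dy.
d(omega) = (9*x + 2*y) dx ∧ dy

For a 1-form omega = sum_i f_i dx_i, the exterior derivative is
  d(omega) = sum_{i < j} (∂f_j/∂x_i - ∂f_i/∂x_j) dx_i ∧ dx_j.
  coefficient of dx ∧ dy: ∂f_2/∂x - ∂f_1/∂y = ∂(3*x^2 - 3*y)/∂x - ∂(y*(-3*x - y))/∂y = 9*x + 2*y
Assembling: d(omega) = (9*x + 2*y) dx ∧ dy.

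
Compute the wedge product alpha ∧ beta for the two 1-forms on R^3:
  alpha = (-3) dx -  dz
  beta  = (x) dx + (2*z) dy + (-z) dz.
alpha ∧ beta = (-6*z) dx ∧ dy + (x + 3*z) dx ∧ dz + (2*z) dy ∧ dz

Distribute the wedge, using dx_i ∧ dx_j = -dx_j ∧ dx_i and dx_i ∧ dx_i = 0. For each pair (i, j) with i < j, the coefficient of dx_i ∧ dx_j in alpha ∧ beta is (alpha_i * beta_j - alpha_j * beta_i). Collecting: alpha ∧ beta = (-6*z) dx ∧ dy + (x + 3*z) dx ∧ dz + (2*z) dy ∧ dz.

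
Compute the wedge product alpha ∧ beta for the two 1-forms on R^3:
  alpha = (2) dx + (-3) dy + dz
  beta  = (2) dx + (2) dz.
alpha ∧ beta = (2) dx ∧ dz + (6) dx ∧ dy + (-6) dy ∧ dz

Distribute the wedge, using dx_i ∧ dx_j = -dx_j ∧ dx_i and dx_i ∧ dx_i = 0. For each pair (i, j) with i < j, the coefficient of dx_i ∧ dx_j in alpha ∧ beta is (alpha_i * beta_j - alpha_j * beta_i). Collecting: alpha ∧ beta = (2) dx ∧ dz + (6) dx ∧ dy + (-6) dy ∧ dz.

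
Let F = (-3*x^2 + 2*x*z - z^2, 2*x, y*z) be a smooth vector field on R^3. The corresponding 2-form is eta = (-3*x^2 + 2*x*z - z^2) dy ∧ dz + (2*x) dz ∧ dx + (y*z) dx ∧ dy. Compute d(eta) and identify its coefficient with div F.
d(eta) = (-6*x + y + 2*z) dx ∧ dy ∧ dz; div F = -6*x + y + 2*z

For a 2-form in R^3 of the form above, applying d gives a 3-form with coefficient ∂P/∂x + ∂Q/∂y + ∂R/∂z:
  ∂P/∂x = -6*x + 2*z
  ∂Q/∂y = 0
  ∂R/∂z = y
Sum = -6*x + y + 2*z, which is exactly div F.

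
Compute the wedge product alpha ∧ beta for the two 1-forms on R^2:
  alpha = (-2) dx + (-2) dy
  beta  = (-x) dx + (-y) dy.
alpha ∧ beta = (-2*x + 2*y) dx ∧ dy

Distribute the wedge, using dx_i ∧ dx_j = -dx_j ∧ dx_i and dx_i ∧ dx_i = 0. For each pair (i, j) with i < j, the coefficient of dx_i ∧ dx_j in alpha ∧ beta is (alpha_i * beta_j - alpha_j * beta_i). Collecting: alpha ∧ beta = (-2*x + 2*y) dx ∧ dy.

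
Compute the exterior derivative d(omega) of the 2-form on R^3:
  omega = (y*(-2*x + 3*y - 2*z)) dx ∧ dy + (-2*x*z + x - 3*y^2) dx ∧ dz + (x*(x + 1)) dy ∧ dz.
d(omega) = (2*x + 4*y + 1) dx ∧ dy ∧ dz

For a 2-form omega = sum_{i<j} g_{ij} dx_i ∧ dx_j, the exterior derivative is
  d(omega) = sum_{i<j} d(g_{ij}) ∧ dx_i ∧ dx_j = sum_{i<j, k} (∂g_{ij}/∂x_k) dx_k ∧ dx_i ∧ dx_j.
Expand each term, using dx_k ∧ dx_i ∧ dx_j = sgn(permutation) dx_{(a)} ∧ dx_{(b)} ∧ dx_{(c)} with (a < b < c) sorted:
  d(y*(-2*x + 3*y - 2*z)) includes (∂/∂z)(y*(-2*x + 3*y - 2*z)) dz = (-2*y) dz, which multiplied by dx ∧ dy gives (-2*y) dx ∧ dy ∧ dz
  d(-2*x*z + x - 3*y^2) includes (∂/∂y)(-2*x*z + x - 3*y^2) dy = (-6*y) dy, which multiplied by dx ∧ dz gives (6*y) dx ∧ dy ∧ dz
  d(x*(x + 1)) includes (∂/∂x)(x*(x + 1)) dx = (2*x + 1) dx, which multiplied by dy ∧ dz gives (2*x + 1) dx ∧ dy ∧ dz
Collecting like 3-forms: d(omega) = (2*x + 4*y + 1) dx ∧ dy ∧ dz.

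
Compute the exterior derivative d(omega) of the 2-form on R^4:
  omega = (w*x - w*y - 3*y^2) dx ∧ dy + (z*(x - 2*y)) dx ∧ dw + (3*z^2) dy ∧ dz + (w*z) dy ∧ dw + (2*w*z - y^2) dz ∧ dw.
d(omega) = (x - y + 2*z) dx ∧ dy ∧ dw + (-x + 2*y) dx ∧ dz ∧ dw + (-w - 2*y) dy ∧ dz ∧ dw

For a 2-form omega = sum_{i<j} g_{ij} dx_i ∧ dx_j, the exterior derivative is
  d(omega) = sum_{i<j} d(g_{ij}) ∧ dx_i ∧ dx_j = sum_{i<j, k} (∂g_{ij}/∂x_k) dx_k ∧ dx_i ∧ dx_j.
Expand each term, using dx_k ∧ dx_i ∧ dx_j = sgn(permutation) dx_{(a)} ∧ dx_{(b)} ∧ dx_{(c)} with (a < b < c) sorted:
  d(w*x - w*y - 3*y^2) includes (∂/∂w)(w*x - w*y - 3*y^2) dw = (x - y) dw, which multiplied by dx ∧ dy gives (x - y) dx ∧ dy ∧ dw
  d(z*(x - 2*y)) includes (∂/∂y)(z*(x - 2*y)) dy = (-2*z) dy, which multiplied by dx ∧ dw gives (2*z) dx ∧ dy ∧ dw
  d(z*(x - 2*y)) includes (∂/∂z)(z*(x - 2*y)) dz = (x - 2*y) dz, which multiplied by dx ∧ dw gives (-x + 2*y) dx ∧ dz ∧ dw
  d(w*z) includes (∂/∂z)(w*z) dz = (w) dz, which multiplied by dy ∧ dw gives (-w) dy ∧ dz ∧ dw
  d(2*w*z - y^2) includes (∂/∂y)(2*w*z - y^2) dy = (-2*y) dy, which multiplied by dz ∧ dw gives (-2*y) dy ∧ dz ∧ dw
Collecting like 3-forms: d(omega) = (x - y + 2*z) dx ∧ dy ∧ dw + (-x + 2*y) dx ∧ dz ∧ dw + (-w - 2*y) dy ∧ dz ∧ dw.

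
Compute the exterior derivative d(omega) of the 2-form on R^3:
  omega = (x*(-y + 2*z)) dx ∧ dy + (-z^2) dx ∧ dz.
d(omega) = (2*x) dx ∧ dy ∧ dz

For a 2-form omega = sum_{i<j} g_{ij} dx_i ∧ dx_j, the exterior derivative is
  d(omega) = sum_{i<j} d(g_{ij}) ∧ dx_i ∧ dx_j = sum_{i<j, k} (∂g_{ij}/∂x_k) dx_k ∧ dx_i ∧ dx_j.
Expand each term, using dx_k ∧ dx_i ∧ dx_j = sgn(permutation) dx_{(a)} ∧ dx_{(b)} ∧ dx_{(c)} with (a < b < c) sorted:
  d(x*(-y + 2*z)) includes (∂/∂z)(x*(-y + 2*z)) dz = (2*x) dz, which multiplied by dx ∧ dy gives (2*x) dx ∧ dy ∧ dz
Collecting like 3-forms: d(omega) = (2*x) dx ∧ dy ∧ dz.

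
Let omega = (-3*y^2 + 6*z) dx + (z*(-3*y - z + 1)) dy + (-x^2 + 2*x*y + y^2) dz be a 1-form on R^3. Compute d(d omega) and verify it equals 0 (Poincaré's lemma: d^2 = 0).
d(d omega) = 0

Step 1: d omega = sum_{i<j} (∂f_j/∂x_i - ∂f_i/∂x_j) dx_i ∧ dx_j:
  coeff of dx ∧ dy: 6*y
  coeff of dx ∧ dz: -2*x + 2*y - 6
  coeff of dy ∧ dz: 2*x + 5*y + 2*z - 1
Step 2: Apply d again to each 2-form coefficient. The only possible 3-form in R^3 is dx ∧ dy ∧ dz, with coefficient
  ∂(coeff of dy∧dz)/∂x - ∂(coeff of dx∧dz)/∂y + ∂(coeff of dx∧dy)/∂z
  = ∂/∂x (2*x + 5*y + 2*z - 1) - ∂/∂y (-2*x + 2*y - 6) + ∂/∂z (6*y).
Each of these terms simplifies to sums of mixed partials that cancel in pairs. The result is 0 (by equality of mixed partials for smooth functions — Schwarz / Clairaut).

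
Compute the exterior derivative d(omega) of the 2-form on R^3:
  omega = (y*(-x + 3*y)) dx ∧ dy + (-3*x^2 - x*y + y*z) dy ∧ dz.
d(omega) = (-6*x - y) dx ∧ dy ∧ dz

For a 2-form omega = sum_{i<j} g_{ij} dx_i ∧ dx_j, the exterior derivative is
  d(omega) = sum_{i<j} d(g_{ij}) ∧ dx_i ∧ dx_j = sum_{i<j, k} (∂g_{ij}/∂x_k) dx_k ∧ dx_i ∧ dx_j.
Expand each term, using dx_k ∧ dx_i ∧ dx_j = sgn(permutation) dx_{(a)} ∧ dx_{(b)} ∧ dx_{(c)} with (a < b < c) sorted:
  d(-3*x^2 - x*y + y*z) includes (∂/∂x)(-3*x^2 - x*y + y*z) dx = (-6*x - y) dx, which multiplied by dy ∧ dz gives (-6*x - y) dx ∧ dy ∧ dz
Collecting like 3-forms: d(omega) = (-6*x - y) dx ∧ dy ∧ dz.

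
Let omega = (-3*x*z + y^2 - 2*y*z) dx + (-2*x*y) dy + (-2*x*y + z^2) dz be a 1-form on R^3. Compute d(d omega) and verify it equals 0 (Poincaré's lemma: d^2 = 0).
d(d omega) = 0

Step 1: d omega = sum_{i<j} (∂f_j/∂x_i - ∂f_i/∂x_j) dx_i ∧ dx_j:
  coeff of dx ∧ dy: -4*y + 2*z
  coeff of dx ∧ dz: 3*x
  coeff of dy ∧ dz: -2*x
Step 2: Apply d again to each 2-form coefficient. The only possible 3-form in R^3 is dx ∧ dy ∧ dz, with coefficient
  ∂(coeff of dy∧dz)/∂x - ∂(coeff of dx∧dz)/∂y + ∂(coeff of dx∧dy)/∂z
  = ∂/∂x (-2*x) - ∂/∂y (3*x) + ∂/∂z (-4*y + 2*z).
Each of these terms simplifies to sums of mixed partials that cancel in pairs. The result is 0 (by equality of mixed partials for smooth functions — Schwarz / Clairaut).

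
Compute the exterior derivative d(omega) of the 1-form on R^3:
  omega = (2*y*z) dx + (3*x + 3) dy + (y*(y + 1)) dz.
d(omega) = (3 - 2*z) dx ∧ dy + (-2*y) dx ∧ dz + (2*y + 1) dy ∧ dz

For a 1-form omega = sum_i f_i dx_i, the exterior derivative is
  d(omega) = sum_{i < j} (∂f_j/∂x_i - ∂f_i/∂x_j) dx_i ∧ dx_j.
  coefficient of dx ∧ dy: ∂f_2/∂x - ∂f_1/∂y = ∂(3*x + 3)/∂x - ∂(2*y*z)/∂y = 3 - 2*z
  coefficient of dx ∧ dz: ∂f_3/∂x - ∂f_1/∂z = ∂(y*(y + 1))/∂x - ∂(2*y*z)/∂z = -2*y
  coefficient of dy ∧ dz: ∂f_3/∂y - ∂f_2/∂z = ∂(y*(y + 1))/∂y - ∂(3*x + 3)/∂z = 2*y + 1
Assembling: d(omega) = (3 - 2*z) dx ∧ dy + (-2*y) dx ∧ dz + (2*y + 1) dy ∧ dz.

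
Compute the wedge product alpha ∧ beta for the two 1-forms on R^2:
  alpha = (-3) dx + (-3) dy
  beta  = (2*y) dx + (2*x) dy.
alpha ∧ beta = (-6*x + 6*y) dx ∧ dy

Distribute the wedge, using dx_i ∧ dx_j = -dx_j ∧ dx_i and dx_i ∧ dx_i = 0. For each pair (i, j) with i < j, the coefficient of dx_i ∧ dx_j in alpha ∧ beta is (alpha_i * beta_j - alpha_j * beta_i). Collecting: alpha ∧ beta = (-6*x + 6*y) dx ∧ dy.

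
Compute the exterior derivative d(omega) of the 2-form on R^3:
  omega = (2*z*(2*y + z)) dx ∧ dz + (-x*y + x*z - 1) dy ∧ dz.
d(omega) = (-y - 3*z) dx ∧ dy ∧ dz

For a 2-form omega = sum_{i<j} g_{ij} dx_i ∧ dx_j, the exterior derivative is
  d(omega) = sum_{i<j} d(g_{ij}) ∧ dx_i ∧ dx_j = sum_{i<j, k} (∂g_{ij}/∂x_k) dx_k ∧ dx_i ∧ dx_j.
Expand each term, using dx_k ∧ dx_i ∧ dx_j = sgn(permutation) dx_{(a)} ∧ dx_{(b)} ∧ dx_{(c)} with (a < b < c) sorted:
  d(2*z*(2*y + z)) includes (∂/∂y)(2*z*(2*y + z)) dy = (4*z) dy, which multiplied by dx ∧ dz gives (-4*z) dx ∧ dy ∧ dz
  d(-x*y + x*z - 1) includes (∂/∂x)(-x*y + x*z - 1) dx = (-y + z) dx, which multiplied by dy ∧ dz gives (-y + z) dx ∧ dy ∧ dz
Collecting like 3-forms: d(omega) = (-y - 3*z) dx ∧ dy ∧ dz.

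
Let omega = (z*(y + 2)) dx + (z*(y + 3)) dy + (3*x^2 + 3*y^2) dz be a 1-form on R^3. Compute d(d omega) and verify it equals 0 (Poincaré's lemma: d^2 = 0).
d(d omega) = 0

Step 1: d omega = sum_{i<j} (∂f_j/∂x_i - ∂f_i/∂x_j) dx_i ∧ dx_j:
  coeff of dx ∧ dy: -z
  coeff of dx ∧ dz: 6*x - y - 2
  coeff of dy ∧ dz: 5*y - 3
Step 2: Apply d again to each 2-form coefficient. The only possible 3-form in R^3 is dx ∧ dy ∧ dz, with coefficient
  ∂(coeff of dy∧dz)/∂x - ∂(coeff of dx∧dz)/∂y + ∂(coeff of dx∧dy)/∂z
  = ∂/∂x (5*y - 3) - ∂/∂y (6*x - y - 2) + ∂/∂z (-z).
Each of these terms simplifies to sums of mixed partials that cancel in pairs. The result is 0 (by equality of mixed partials for smooth functions — Schwarz / Clairaut).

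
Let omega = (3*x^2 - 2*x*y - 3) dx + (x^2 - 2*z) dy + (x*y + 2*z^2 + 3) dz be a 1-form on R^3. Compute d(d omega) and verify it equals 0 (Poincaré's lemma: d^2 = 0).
d(d omega) = 0

Step 1: d omega = sum_{i<j} (∂f_j/∂x_i - ∂f_i/∂x_j) dx_i ∧ dx_j:
  coeff of dx ∧ dy: 4*x
  coeff of dx ∧ dz: y
  coeff of dy ∧ dz: x + 2
Step 2: Apply d again to each 2-form coefficient. The only possible 3-form in R^3 is dx ∧ dy ∧ dz, with coefficient
  ∂(coeff of dy∧dz)/∂x - ∂(coeff of dx∧dz)/∂y + ∂(coeff of dx∧dy)/∂z
  = ∂/∂x (x + 2) - ∂/∂y (y) + ∂/∂z (4*x).
Each of these terms simplifies to sums of mixed partials that cancel in pairs. The result is 0 (by equality of mixed partials for smooth functions — Schwarz / Clairaut).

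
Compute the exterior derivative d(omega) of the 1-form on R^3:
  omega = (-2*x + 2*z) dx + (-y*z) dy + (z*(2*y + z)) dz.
d(omega) = (-2) dx ∧ dz + (y + 2*z) dy ∧ dz

For a 1-form omega = sum_i f_i dx_i, the exterior derivative is
  d(omega) = sum_{i < j} (∂f_j/∂x_i - ∂f_i/∂x_j) dx_i ∧ dx_j.
  coefficient of dx ∧ dz: ∂f_3/∂x - ∂f_1/∂z = ∂(z*(2*y + z))/∂x - ∂(-2*x + 2*z)/∂z = -2
  coefficient of dy ∧ dz: ∂f_3/∂y - ∂f_2/∂z = ∂(z*(2*y + z))/∂y - ∂(-y*z)/∂z = y + 2*z
Assembling: d(omega) = (-2) dx ∧ dz + (y + 2*z) dy ∧ dz.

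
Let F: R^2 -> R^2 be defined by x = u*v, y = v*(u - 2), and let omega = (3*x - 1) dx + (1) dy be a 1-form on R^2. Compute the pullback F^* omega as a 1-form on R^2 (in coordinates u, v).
F^* omega = (3*u*v^2) du + (3*u^2*v - 2) dv

Using F^*(f dg) = (f ∘ F) d(g ∘ F), substitute each coordinate x_i by F_i(u, v) in f_i, and replace dx_i by d F_i = (∂F_i/∂u) du + (∂F_i/∂v) dv.
  For the x component: f_1(F) = 3*u*v - 1; d F_1 = (v) du + (u) dv
  For the y component: f_2(F) = 1; d F_2 = (v) du + (u - 2) dv
Combining and collecting du, dv coefficients:
  coeff of du: 3*u*v^2
  coeff of dv: 3*u^2*v - 2
F^* omega = (3*u*v^2) du + (3*u^2*v - 2) dv.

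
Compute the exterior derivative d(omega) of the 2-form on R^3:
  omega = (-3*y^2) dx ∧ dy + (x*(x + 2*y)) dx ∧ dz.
d(omega) = (-2*x) dx ∧ dy ∧ dz

For a 2-form omega = sum_{i<j} g_{ij} dx_i ∧ dx_j, the exterior derivative is
  d(omega) = sum_{i<j} d(g_{ij}) ∧ dx_i ∧ dx_j = sum_{i<j, k} (∂g_{ij}/∂x_k) dx_k ∧ dx_i ∧ dx_j.
Expand each term, using dx_k ∧ dx_i ∧ dx_j = sgn(permutation) dx_{(a)} ∧ dx_{(b)} ∧ dx_{(c)} with (a < b < c) sorted:
  d(x*(x + 2*y)) includes (∂/∂y)(x*(x + 2*y)) dy = (2*x) dy, which multiplied by dx ∧ dz gives (-2*x) dx ∧ dy ∧ dz
Collecting like 3-forms: d(omega) = (-2*x) dx ∧ dy ∧ dz.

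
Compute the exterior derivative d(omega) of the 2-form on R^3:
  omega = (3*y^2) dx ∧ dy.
d(omega) = 0

For a 2-form omega = sum_{i<j} g_{ij} dx_i ∧ dx_j, the exterior derivative is
  d(omega) = sum_{i<j} d(g_{ij}) ∧ dx_i ∧ dx_j = sum_{i<j, k} (∂g_{ij}/∂x_k) dx_k ∧ dx_i ∧ dx_j.
Expand each term, using dx_k ∧ dx_i ∧ dx_j = sgn(permutation) dx_{(a)} ∧ dx_{(b)} ∧ dx_{(c)} with (a < b < c) sorted:

Collecting like 3-forms: d(omega) = 0.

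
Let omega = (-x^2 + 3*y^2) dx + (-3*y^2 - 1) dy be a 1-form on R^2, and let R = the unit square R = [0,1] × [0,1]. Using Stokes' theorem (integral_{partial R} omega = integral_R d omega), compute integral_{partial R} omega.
integral_(partial R) omega = -3

Stokes: integral_partial_R omega = integral_R d omega with d omega = (∂Q/∂x - ∂P/∂y) dx ∧ dy.
  ∂Q/∂x = 0
  ∂P/∂y = 6*y
  integrand = ∂Q/∂x - ∂P/∂y = -6*y.
Integrating over R: integral_0^1 integral_0^1 (-6*y) dx dy = -3.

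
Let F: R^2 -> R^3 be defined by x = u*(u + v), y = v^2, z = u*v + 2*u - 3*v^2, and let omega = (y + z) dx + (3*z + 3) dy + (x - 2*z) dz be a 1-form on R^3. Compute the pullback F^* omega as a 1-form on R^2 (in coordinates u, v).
F^* omega = (3*u^2*v + 6*u^2 - 4*u*v^2 - 4*u*v - 8*u + 4*v^3 + 12*v^2) du + (u^3 - 6*u^2*v - 2*u^2 + 16*u*v^2 + 36*u*v - 54*v^3 + 6*v) dv

Using F^*(f dg) = (f ∘ F) d(g ∘ F), substitute each coordinate x_i by F_i(u, v) in f_i, and replace dx_i by d F_i = (∂F_i/∂u) du + (∂F_i/∂v) dv.
  For the x component: f_1(F) = u*v + 2*u - 2*v^2; d F_1 = (2*u + v) du + (u) dv
  For the y component: f_2(F) = 3*u*v + 6*u - 9*v^2 + 3; d F_2 = (0) du + (2*v) dv
  For the z component: f_3(F) = u^2 - u*v - 4*u + 6*v^2; d F_3 = (v + 2) du + (u - 6*v) dv
Combining and collecting du, dv coefficients:
  coeff of du: 3*u^2*v + 6*u^2 - 4*u*v^2 - 4*u*v - 8*u + 4*v^3 + 12*v^2
  coeff of dv: u^3 - 6*u^2*v - 2*u^2 + 16*u*v^2 + 36*u*v - 54*v^3 + 6*v
F^* omega = (3*u^2*v + 6*u^2 - 4*u*v^2 - 4*u*v - 8*u + 4*v^3 + 12*v^2) du + (u^3 - 6*u^2*v - 2*u^2 + 16*u*v^2 + 36*u*v - 54*v^3 + 6*v) dv.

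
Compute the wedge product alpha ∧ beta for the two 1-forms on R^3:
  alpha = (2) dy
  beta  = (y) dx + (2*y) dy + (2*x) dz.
alpha ∧ beta = (-2*y) dx ∧ dy + (4*x) dy ∧ dz

Distribute the wedge, using dx_i ∧ dx_j = -dx_j ∧ dx_i and dx_i ∧ dx_i = 0. For each pair (i, j) with i < j, the coefficient of dx_i ∧ dx_j in alpha ∧ beta is (alpha_i * beta_j - alpha_j * beta_i). Collecting: alpha ∧ beta = (-2*y) dx ∧ dy + (4*x) dy ∧ dz.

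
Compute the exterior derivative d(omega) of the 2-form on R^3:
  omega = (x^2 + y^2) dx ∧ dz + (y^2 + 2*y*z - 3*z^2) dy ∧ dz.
d(omega) = (-2*y) dx ∧ dy ∧ dz

For a 2-form omega = sum_{i<j} g_{ij} dx_i ∧ dx_j, the exterior derivative is
  d(omega) = sum_{i<j} d(g_{ij}) ∧ dx_i ∧ dx_j = sum_{i<j, k} (∂g_{ij}/∂x_k) dx_k ∧ dx_i ∧ dx_j.
Expand each term, using dx_k ∧ dx_i ∧ dx_j = sgn(permutation) dx_{(a)} ∧ dx_{(b)} ∧ dx_{(c)} with (a < b < c) sorted:
  d(x^2 + y^2) includes (∂/∂y)(x^2 + y^2) dy = (2*y) dy, which multiplied by dx ∧ dz gives (-2*y) dx ∧ dy ∧ dz
Collecting like 3-forms: d(omega) = (-2*y) dx ∧ dy ∧ dz.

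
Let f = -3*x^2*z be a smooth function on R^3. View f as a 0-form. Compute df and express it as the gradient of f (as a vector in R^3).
df = (-6*x*z) dx + (0) dy + (-3*x^2) dz; grad f = (-6*x*z, 0, -3*x^2)

For a 0-form f, d f = (∂f/∂x) dx + (∂f/∂y) dy + (∂f/∂z) dz. The components of the vector representation are exactly the entries of grad f in Cartesian coordinates:
  ∂f/∂x = -6*x*z
  ∂f/∂y = 0
  ∂f/∂z = -3*x^2.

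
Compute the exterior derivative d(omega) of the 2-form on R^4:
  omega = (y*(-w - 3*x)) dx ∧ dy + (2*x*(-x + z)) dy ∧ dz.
d(omega) = (-y) dx ∧ dy ∧ dw + (-4*x + 2*z) dx ∧ dy ∧ dz

For a 2-form omega = sum_{i<j} g_{ij} dx_i ∧ dx_j, the exterior derivative is
  d(omega) = sum_{i<j} d(g_{ij}) ∧ dx_i ∧ dx_j = sum_{i<j, k} (∂g_{ij}/∂x_k) dx_k ∧ dx_i ∧ dx_j.
Expand each term, using dx_k ∧ dx_i ∧ dx_j = sgn(permutation) dx_{(a)} ∧ dx_{(b)} ∧ dx_{(c)} with (a < b < c) sorted:
  d(y*(-w - 3*x)) includes (∂/∂w)(y*(-w - 3*x)) dw = (-y) dw, which multiplied by dx ∧ dy gives (-y) dx ∧ dy ∧ dw
  d(2*x*(-x + z)) includes (∂/∂x)(2*x*(-x + z)) dx = (-4*x + 2*z) dx, which multiplied by dy ∧ dz gives (-4*x + 2*z) dx ∧ dy ∧ dz
Collecting like 3-forms: d(omega) = (-y) dx ∧ dy ∧ dw + (-4*x + 2*z) dx ∧ dy ∧ dz.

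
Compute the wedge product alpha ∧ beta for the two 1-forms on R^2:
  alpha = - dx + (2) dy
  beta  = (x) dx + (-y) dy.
alpha ∧ beta = (-2*x + y) dx ∧ dy

Distribute the wedge, using dx_i ∧ dx_j = -dx_j ∧ dx_i and dx_i ∧ dx_i = 0. For each pair (i, j) with i < j, the coefficient of dx_i ∧ dx_j in alpha ∧ beta is (alpha_i * beta_j - alpha_j * beta_i). Collecting: alpha ∧ beta = (-2*x + y) dx ∧ dy.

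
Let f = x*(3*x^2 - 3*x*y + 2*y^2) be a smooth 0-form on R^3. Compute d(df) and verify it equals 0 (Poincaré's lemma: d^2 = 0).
d(df) = 0

Step 1: df = sum_i (∂f/∂x_i) dx_i = (9*x^2 - 6*x*y + 2*y^2) dx + (x*(-3*x + 4*y)) dy + (0) dz.
Step 2: Apply d again. Using the 1-form formula, the coefficient of dx ∧ dy in d(df) is ∂^2 f/∂x ∂y - ∂^2 f/∂y ∂x = (-6*x + 4*y) - (-6*x + 4*y) = 0 (equality of mixed partials for smooth f).
Similarly for dx ∧ dz and dy ∧ dz — all coefficients vanish. So d(df) = 0.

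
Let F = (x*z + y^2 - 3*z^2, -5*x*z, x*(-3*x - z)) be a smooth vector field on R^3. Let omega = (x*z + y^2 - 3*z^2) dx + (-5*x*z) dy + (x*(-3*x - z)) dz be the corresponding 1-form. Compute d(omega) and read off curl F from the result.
d(omega) = (5*x) dy ∧ dz + (7*x - 5*z) dz ∧ dx + (-2*y - 5*z) dx ∧ dy; curl F = (5*x, 7*x - 5*z, -2*y - 5*z)

d omega = sum_{i<j} (∂f_j/∂x_i - ∂f_i/∂x_j) dx_i ∧ dx_j. Under the identification (dy ∧ dz, dz ∧ dx, dx ∧ dy) ↔ (e_x, e_y, e_z), the coefficients are exactly the components of curl F. Compute:
  ∂R/∂y - ∂Q/∂z = (0) - (-5*x) = 5*x
  ∂P/∂z - ∂R/∂x = (x - 6*z) - (-6*x - z) = 7*x - 5*z
  ∂Q/∂x - ∂P/∂y = (-5*z) - (2*y) = -2*y - 5*z.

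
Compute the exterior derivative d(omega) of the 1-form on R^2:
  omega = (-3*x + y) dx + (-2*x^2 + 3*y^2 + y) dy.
d(omega) = (-4*x - 1) dx ∧ dy

For a 1-form omega = sum_i f_i dx_i, the exterior derivative is
  d(omega) = sum_{i < j} (∂f_j/∂x_i - ∂f_i/∂x_j) dx_i ∧ dx_j.
  coefficient of dx ∧ dy: ∂f_2/∂x - ∂f_1/∂y = ∂(-2*x^2 + 3*y^2 + y)/∂x - ∂(-3*x + y)/∂y = -4*x - 1
Assembling: d(omega) = (-4*x - 1) dx ∧ dy.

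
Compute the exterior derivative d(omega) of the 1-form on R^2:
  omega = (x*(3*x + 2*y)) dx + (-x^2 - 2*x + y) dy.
d(omega) = (-4*x - 2) dx ∧ dy

For a 1-form omega = sum_i f_i dx_i, the exterior derivative is
  d(omega) = sum_{i < j} (∂f_j/∂x_i - ∂f_i/∂x_j) dx_i ∧ dx_j.
  coefficient of dx ∧ dy: ∂f_2/∂x - ∂f_1/∂y = ∂(-x^2 - 2*x + y)/∂x - ∂(x*(3*x + 2*y))/∂y = -4*x - 2
Assembling: d(omega) = (-4*x - 2) dx ∧ dy.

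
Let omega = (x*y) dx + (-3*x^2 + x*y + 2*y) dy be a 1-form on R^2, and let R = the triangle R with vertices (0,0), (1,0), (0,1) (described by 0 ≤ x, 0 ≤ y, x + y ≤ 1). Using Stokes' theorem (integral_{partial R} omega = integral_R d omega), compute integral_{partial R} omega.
integral_(partial R) omega = -1

Stokes: integral_partial_R omega = integral_R d omega with d omega = (∂Q/∂x - ∂P/∂y) dx ∧ dy.
  ∂Q/∂x = -6*x + y
  ∂P/∂y = x
  integrand = ∂Q/∂x - ∂P/∂y = -7*x + y.
Integrating over R: integral_0^1 integral_0^{1-x} (-7*x + y) dy dx = -1.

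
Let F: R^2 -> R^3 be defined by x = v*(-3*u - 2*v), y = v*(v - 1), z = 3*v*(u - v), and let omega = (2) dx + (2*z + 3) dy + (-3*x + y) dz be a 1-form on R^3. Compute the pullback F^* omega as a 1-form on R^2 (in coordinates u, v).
F^* omega = (3*v*(9*u*v + 7*v^2 - v - 2)) du + (27*u^2*v - 21*u*v^2 - 9*u*v - 6*u - 54*v^3 + 12*v^2 - 2*v - 3) dv

Using F^*(f dg) = (f ∘ F) d(g ∘ F), substitute each coordinate x_i by F_i(u, v) in f_i, and replace dx_i by d F_i = (∂F_i/∂u) du + (∂F_i/∂v) dv.
  For the x component: f_1(F) = 2; d F_1 = (-3*v) du + (-3*u - 4*v) dv
  For the y component: f_2(F) = 6*u*v - 6*v^2 + 3; d F_2 = (0) du + (2*v - 1) dv
  For the z component: f_3(F) = v*(9*u + 7*v - 1); d F_3 = (3*v) du + (3*u - 6*v) dv
Combining and collecting du, dv coefficients:
  coeff of du: 3*v*(9*u*v + 7*v^2 - v - 2)
  coeff of dv: 27*u^2*v - 21*u*v^2 - 9*u*v - 6*u - 54*v^3 + 12*v^2 - 2*v - 3
F^* omega = (3*v*(9*u*v + 7*v^2 - v - 2)) du + (27*u^2*v - 21*u*v^2 - 9*u*v - 6*u - 54*v^3 + 12*v^2 - 2*v - 3) dv.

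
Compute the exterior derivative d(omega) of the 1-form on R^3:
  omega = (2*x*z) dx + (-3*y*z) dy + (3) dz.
d(omega) = (-2*x) dx ∧ dz + (3*y) dy ∧ dz

For a 1-form omega = sum_i f_i dx_i, the exterior derivative is
  d(omega) = sum_{i < j} (∂f_j/∂x_i - ∂f_i/∂x_j) dx_i ∧ dx_j.
  coefficient of dx ∧ dz: ∂f_3/∂x - ∂f_1/∂z = ∂(3)/∂x - ∂(2*x*z)/∂z = -2*x
  coefficient of dy ∧ dz: ∂f_3/∂y - ∂f_2/∂z = ∂(3)/∂y - ∂(-3*y*z)/∂z = 3*y
Assembling: d(omega) = (-2*x) dx ∧ dz + (3*y) dy ∧ dz.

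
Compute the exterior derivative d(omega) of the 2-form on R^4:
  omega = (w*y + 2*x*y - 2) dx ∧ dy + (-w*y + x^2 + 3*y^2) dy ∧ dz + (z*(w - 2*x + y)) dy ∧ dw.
d(omega) = (y - 2*z) dx ∧ dy ∧ dw + (2*x) dx ∧ dy ∧ dz + (-w + 2*x - 2*y) dy ∧ dz ∧ dw

For a 2-form omega = sum_{i<j} g_{ij} dx_i ∧ dx_j, the exterior derivative is
  d(omega) = sum_{i<j} d(g_{ij}) ∧ dx_i ∧ dx_j = sum_{i<j, k} (∂g_{ij}/∂x_k) dx_k ∧ dx_i ∧ dx_j.
Expand each term, using dx_k ∧ dx_i ∧ dx_j = sgn(permutation) dx_{(a)} ∧ dx_{(b)} ∧ dx_{(c)} with (a < b < c) sorted:
  d(w*y + 2*x*y - 2) includes (∂/∂w)(w*y + 2*x*y - 2) dw = (y) dw, which multiplied by dx ∧ dy gives (y) dx ∧ dy ∧ dw
  d(-w*y + x^2 + 3*y^2) includes (∂/∂x)(-w*y + x^2 + 3*y^2) dx = (2*x) dx, which multiplied by dy ∧ dz gives (2*x) dx ∧ dy ∧ dz
  d(-w*y + x^2 + 3*y^2) includes (∂/∂w)(-w*y + x^2 + 3*y^2) dw = (-y) dw, which multiplied by dy ∧ dz gives (-y) dy ∧ dz ∧ dw
  d(z*(w - 2*x + y)) includes (∂/∂x)(z*(w - 2*x + y)) dx = (-2*z) dx, which multiplied by dy ∧ dw gives (-2*z) dx ∧ dy ∧ dw
  d(z*(w - 2*x + y)) includes (∂/∂z)(z*(w - 2*x + y)) dz = (w - 2*x + y) dz, which multiplied by dy ∧ dw gives (-w + 2*x - y) dy ∧ dz ∧ dw
Collecting like 3-forms: d(omega) = (y - 2*z) dx ∧ dy ∧ dw + (2*x) dx ∧ dy ∧ dz + (-w + 2*x - 2*y) dy ∧ dz ∧ dw.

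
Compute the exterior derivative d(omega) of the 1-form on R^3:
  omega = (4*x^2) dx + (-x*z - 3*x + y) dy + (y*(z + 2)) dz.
d(omega) = (-z - 3) dx ∧ dy + (x + z + 2) dy ∧ dz

For a 1-form omega = sum_i f_i dx_i, the exterior derivative is
  d(omega) = sum_{i < j} (∂f_j/∂x_i - ∂f_i/∂x_j) dx_i ∧ dx_j.
  coefficient of dx ∧ dy: ∂f_2/∂x - ∂f_1/∂y = ∂(-x*z - 3*x + y)/∂x - ∂(4*x^2)/∂y = -z - 3
  coefficient of dy ∧ dz: ∂f_3/∂y - ∂f_2/∂z = ∂(y*(z + 2))/∂y - ∂(-x*z - 3*x + y)/∂z = x + z + 2
Assembling: d(omega) = (-z - 3) dx ∧ dy + (x + z + 2) dy ∧ dz.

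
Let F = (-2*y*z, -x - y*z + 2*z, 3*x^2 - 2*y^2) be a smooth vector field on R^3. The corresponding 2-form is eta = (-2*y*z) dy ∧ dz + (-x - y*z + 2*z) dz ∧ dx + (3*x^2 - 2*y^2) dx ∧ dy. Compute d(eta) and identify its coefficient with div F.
d(eta) = (-z) dx ∧ dy ∧ dz; div F = -z

For a 2-form in R^3 of the form above, applying d gives a 3-form with coefficient ∂P/∂x + ∂Q/∂y + ∂R/∂z:
  ∂P/∂x = 0
  ∂Q/∂y = -z
  ∂R/∂z = 0
Sum = -z, which is exactly div F.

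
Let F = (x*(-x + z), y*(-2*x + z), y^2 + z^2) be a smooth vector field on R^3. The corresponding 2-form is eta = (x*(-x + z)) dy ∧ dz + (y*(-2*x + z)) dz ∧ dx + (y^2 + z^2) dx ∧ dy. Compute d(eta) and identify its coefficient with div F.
d(eta) = (-4*x + 4*z) dx ∧ dy ∧ dz; div F = -4*x + 4*z

For a 2-form in R^3 of the form above, applying d gives a 3-form with coefficient ∂P/∂x + ∂Q/∂y + ∂R/∂z:
  ∂P/∂x = -2*x + z
  ∂Q/∂y = -2*x + z
  ∂R/∂z = 2*z
Sum = -4*x + 4*z, which is exactly div F.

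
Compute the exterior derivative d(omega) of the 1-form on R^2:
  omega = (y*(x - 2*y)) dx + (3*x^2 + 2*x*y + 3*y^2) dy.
d(omega) = (5*x + 6*y) dx ∧ dy

For a 1-form omega = sum_i f_i dx_i, the exterior derivative is
  d(omega) = sum_{i < j} (∂f_j/∂x_i - ∂f_i/∂x_j) dx_i ∧ dx_j.
  coefficient of dx ∧ dy: ∂f_2/∂x - ∂f_1/∂y = ∂(3*x^2 + 2*x*y + 3*y^2)/∂x - ∂(y*(x - 2*y))/∂y = 5*x + 6*y
Assembling: d(omega) = (5*x + 6*y) dx ∧ dy.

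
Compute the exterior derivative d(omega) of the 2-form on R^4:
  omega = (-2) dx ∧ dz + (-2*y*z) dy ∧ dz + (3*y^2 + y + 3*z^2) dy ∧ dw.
d(omega) = (-6*z) dy ∧ dz ∧ dw

For a 2-form omega = sum_{i<j} g_{ij} dx_i ∧ dx_j, the exterior derivative is
  d(omega) = sum_{i<j} d(g_{ij}) ∧ dx_i ∧ dx_j = sum_{i<j, k} (∂g_{ij}/∂x_k) dx_k ∧ dx_i ∧ dx_j.
Expand each term, using dx_k ∧ dx_i ∧ dx_j = sgn(permutation) dx_{(a)} ∧ dx_{(b)} ∧ dx_{(c)} with (a < b < c) sorted:
  d(3*y^2 + y + 3*z^2) includes (∂/∂z)(3*y^2 + y + 3*z^2) dz = (6*z) dz, which multiplied by dy ∧ dw gives (-6*z) dy ∧ dz ∧ dw
Collecting like 3-forms: d(omega) = (-6*z) dy ∧ dz ∧ dw.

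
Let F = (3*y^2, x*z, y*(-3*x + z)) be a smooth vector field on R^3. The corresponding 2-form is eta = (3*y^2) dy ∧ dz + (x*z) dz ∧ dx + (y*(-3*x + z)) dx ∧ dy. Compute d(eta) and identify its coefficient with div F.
d(eta) = (y) dx ∧ dy ∧ dz; div F = y

For a 2-form in R^3 of the form above, applying d gives a 3-form with coefficient ∂P/∂x + ∂Q/∂y + ∂R/∂z:
  ∂P/∂x = 0
  ∂Q/∂y = 0
  ∂R/∂z = y
Sum = y, which is exactly div F.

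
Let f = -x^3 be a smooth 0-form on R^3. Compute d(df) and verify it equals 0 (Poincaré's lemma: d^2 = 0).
d(df) = 0

Step 1: df = sum_i (∂f/∂x_i) dx_i = (-3*x^2) dx + (0) dy + (0) dz.
Step 2: Apply d again. Using the 1-form formula, the coefficient of dx ∧ dy in d(df) is ∂^2 f/∂x ∂y - ∂^2 f/∂y ∂x = (0) - (0) = 0 (equality of mixed partials for smooth f).
Similarly for dx ∧ dz and dy ∧ dz — all coefficients vanish. So d(df) = 0.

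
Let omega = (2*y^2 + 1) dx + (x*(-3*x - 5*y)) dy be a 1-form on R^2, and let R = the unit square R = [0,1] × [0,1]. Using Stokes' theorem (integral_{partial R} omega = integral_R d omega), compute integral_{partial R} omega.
integral_(partial R) omega = -15/2

Stokes: integral_partial_R omega = integral_R d omega with d omega = (∂Q/∂x - ∂P/∂y) dx ∧ dy.
  ∂Q/∂x = -6*x - 5*y
  ∂P/∂y = 4*y
  integrand = ∂Q/∂x - ∂P/∂y = -6*x - 9*y.
Integrating over R: integral_0^1 integral_0^1 (-6*x - 9*y) dx dy = -15/2.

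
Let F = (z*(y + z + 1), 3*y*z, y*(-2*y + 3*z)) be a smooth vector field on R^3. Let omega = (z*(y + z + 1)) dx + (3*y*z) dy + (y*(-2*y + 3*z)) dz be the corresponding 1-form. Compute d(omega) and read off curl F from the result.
d(omega) = (-7*y + 3*z) dy ∧ dz + (y + 2*z + 1) dz ∧ dx + (-z) dx ∧ dy; curl F = (-7*y + 3*z, y + 2*z + 1, -z)

d omega = sum_{i<j} (∂f_j/∂x_i - ∂f_i/∂x_j) dx_i ∧ dx_j. Under the identification (dy ∧ dz, dz ∧ dx, dx ∧ dy) ↔ (e_x, e_y, e_z), the coefficients are exactly the components of curl F. Compute:
  ∂R/∂y - ∂Q/∂z = (-4*y + 3*z) - (3*y) = -7*y + 3*z
  ∂P/∂z - ∂R/∂x = (y + 2*z + 1) - (0) = y + 2*z + 1
  ∂Q/∂x - ∂P/∂y = (0) - (z) = -z.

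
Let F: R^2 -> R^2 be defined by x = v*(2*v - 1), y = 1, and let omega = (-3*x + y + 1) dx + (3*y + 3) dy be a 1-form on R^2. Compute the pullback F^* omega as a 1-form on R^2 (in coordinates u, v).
F^* omega = (-24*v^3 + 18*v^2 + 5*v - 2) dv

Using F^*(f dg) = (f ∘ F) d(g ∘ F), substitute each coordinate x_i by F_i(u, v) in f_i, and replace dx_i by d F_i = (∂F_i/∂u) du + (∂F_i/∂v) dv.
  For the x component: f_1(F) = -6*v^2 + 3*v + 2; d F_1 = (0) du + (4*v - 1) dv
  For the y component: f_2(F) = 6; d F_2 = (0) du + (0) dv
Combining and collecting du, dv coefficients:
  coeff of du: 0
  coeff of dv: -24*v^3 + 18*v^2 + 5*v - 2
F^* omega = (-24*v^3 + 18*v^2 + 5*v - 2) dv.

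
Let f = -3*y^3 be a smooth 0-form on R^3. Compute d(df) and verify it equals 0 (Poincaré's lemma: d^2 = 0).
d(df) = 0

Step 1: df = sum_i (∂f/∂x_i) dx_i = (0) dx + (-9*y^2) dy + (0) dz.
Step 2: Apply d again. Using the 1-form formula, the coefficient of dx ∧ dy in d(df) is ∂^2 f/∂x ∂y - ∂^2 f/∂y ∂x = (0) - (0) = 0 (equality of mixed partials for smooth f).
Similarly for dx ∧ dz and dy ∧ dz — all coefficients vanish. So d(df) = 0.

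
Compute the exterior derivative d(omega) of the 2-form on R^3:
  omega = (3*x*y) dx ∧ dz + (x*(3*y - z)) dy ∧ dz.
d(omega) = (-3*x + 3*y - z) dx ∧ dy ∧ dz

For a 2-form omega = sum_{i<j} g_{ij} dx_i ∧ dx_j, the exterior derivative is
  d(omega) = sum_{i<j} d(g_{ij}) ∧ dx_i ∧ dx_j = sum_{i<j, k} (∂g_{ij}/∂x_k) dx_k ∧ dx_i ∧ dx_j.
Expand each term, using dx_k ∧ dx_i ∧ dx_j = sgn(permutation) dx_{(a)} ∧ dx_{(b)} ∧ dx_{(c)} with (a < b < c) sorted:
  d(3*x*y) includes (∂/∂y)(3*x*y) dy = (3*x) dy, which multiplied by dx ∧ dz gives (-3*x) dx ∧ dy ∧ dz
  d(x*(3*y - z)) includes (∂/∂x)(x*(3*y - z)) dx = (3*y - z) dx, which multiplied by dy ∧ dz gives (3*y - z) dx ∧ dy ∧ dz
Collecting like 3-forms: d(omega) = (-3*x + 3*y - z) dx ∧ dy ∧ dz.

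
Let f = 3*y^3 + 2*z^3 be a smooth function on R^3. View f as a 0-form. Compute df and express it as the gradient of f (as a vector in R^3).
df = (0) dx + (9*y^2) dy + (6*z^2) dz; grad f = (0, 9*y^2, 6*z^2)

For a 0-form f, d f = (∂f/∂x) dx + (∂f/∂y) dy + (∂f/∂z) dz. The components of the vector representation are exactly the entries of grad f in Cartesian coordinates:
  ∂f/∂x = 0
  ∂f/∂y = 9*y^2
  ∂f/∂z = 6*z^2.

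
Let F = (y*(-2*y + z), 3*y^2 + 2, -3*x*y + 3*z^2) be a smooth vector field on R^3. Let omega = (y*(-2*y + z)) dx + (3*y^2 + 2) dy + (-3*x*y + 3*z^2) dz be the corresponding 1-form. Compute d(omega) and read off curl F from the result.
d(omega) = (-3*x) dy ∧ dz + (4*y) dz ∧ dx + (4*y - z) dx ∧ dy; curl F = (-3*x, 4*y, 4*y - z)

d omega = sum_{i<j} (∂f_j/∂x_i - ∂f_i/∂x_j) dx_i ∧ dx_j. Under the identification (dy ∧ dz, dz ∧ dx, dx ∧ dy) ↔ (e_x, e_y, e_z), the coefficients are exactly the components of curl F. Compute:
  ∂R/∂y - ∂Q/∂z = (-3*x) - (0) = -3*x
  ∂P/∂z - ∂R/∂x = (y) - (-3*y) = 4*y
  ∂Q/∂x - ∂P/∂y = (0) - (-4*y + z) = 4*y - z.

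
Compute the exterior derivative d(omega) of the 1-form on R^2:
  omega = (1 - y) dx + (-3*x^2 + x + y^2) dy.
d(omega) = (2 - 6*x) dx ∧ dy

For a 1-form omega = sum_i f_i dx_i, the exterior derivative is
  d(omega) = sum_{i < j} (∂f_j/∂x_i - ∂f_i/∂x_j) dx_i ∧ dx_j.
  coefficient of dx ∧ dy: ∂f_2/∂x - ∂f_1/∂y = ∂(-3*x^2 + x + y^2)/∂x - ∂(1 - y)/∂y = 2 - 6*x
Assembling: d(omega) = (2 - 6*x) dx ∧ dy.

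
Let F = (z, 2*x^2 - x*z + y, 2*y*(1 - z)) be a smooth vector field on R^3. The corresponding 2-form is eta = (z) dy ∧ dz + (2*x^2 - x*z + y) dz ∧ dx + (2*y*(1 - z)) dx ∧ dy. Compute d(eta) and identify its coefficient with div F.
d(eta) = (1 - 2*y) dx ∧ dy ∧ dz; div F = 1 - 2*y

For a 2-form in R^3 of the form above, applying d gives a 3-form with coefficient ∂P/∂x + ∂Q/∂y + ∂R/∂z:
  ∂P/∂x = 0
  ∂Q/∂y = 1
  ∂R/∂z = -2*y
Sum = 1 - 2*y, which is exactly div F.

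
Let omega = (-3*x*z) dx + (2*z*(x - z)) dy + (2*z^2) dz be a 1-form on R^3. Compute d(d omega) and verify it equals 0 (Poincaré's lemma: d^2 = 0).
d(d omega) = 0

Step 1: d omega = sum_{i<j} (∂f_j/∂x_i - ∂f_i/∂x_j) dx_i ∧ dx_j:
  coeff of dx ∧ dy: 2*z
  coeff of dx ∧ dz: 3*x
  coeff of dy ∧ dz: -2*x + 4*z
Step 2: Apply d again to each 2-form coefficient. The only possible 3-form in R^3 is dx ∧ dy ∧ dz, with coefficient
  ∂(coeff of dy∧dz)/∂x - ∂(coeff of dx∧dz)/∂y + ∂(coeff of dx∧dy)/∂z
  = ∂/∂x (-2*x + 4*z) - ∂/∂y (3*x) + ∂/∂z (2*z).
Each of these terms simplifies to sums of mixed partials that cancel in pairs. The result is 0 (by equality of mixed partials for smooth functions — Schwarz / Clairaut).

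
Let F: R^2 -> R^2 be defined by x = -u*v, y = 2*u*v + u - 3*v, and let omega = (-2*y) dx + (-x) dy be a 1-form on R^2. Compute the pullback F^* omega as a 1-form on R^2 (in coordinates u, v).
F^* omega = (3*v*(2*u*v + u - 2*v)) du + (u*(6*u*v + 2*u - 9*v)) dv

Using F^*(f dg) = (f ∘ F) d(g ∘ F), substitute each coordinate x_i by F_i(u, v) in f_i, and replace dx_i by d F_i = (∂F_i/∂u) du + (∂F_i/∂v) dv.
  For the x component: f_1(F) = -4*u*v - 2*u + 6*v; d F_1 = (-v) du + (-u) dv
  For the y component: f_2(F) = u*v; d F_2 = (2*v + 1) du + (2*u - 3) dv
Combining and collecting du, dv coefficients:
  coeff of du: 3*v*(2*u*v + u - 2*v)
  coeff of dv: u*(6*u*v + 2*u - 9*v)
F^* omega = (3*v*(2*u*v + u - 2*v)) du + (u*(6*u*v + 2*u - 9*v)) dv.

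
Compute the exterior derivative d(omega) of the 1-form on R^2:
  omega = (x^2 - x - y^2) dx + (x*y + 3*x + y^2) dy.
d(omega) = (3*y + 3) dx ∧ dy

For a 1-form omega = sum_i f_i dx_i, the exterior derivative is
  d(omega) = sum_{i < j} (∂f_j/∂x_i - ∂f_i/∂x_j) dx_i ∧ dx_j.
  coefficient of dx ∧ dy: ∂f_2/∂x - ∂f_1/∂y = ∂(x*y + 3*x + y^2)/∂x - ∂(x^2 - x - y^2)/∂y = 3*y + 3
Assembling: d(omega) = (3*y + 3) dx ∧ dy.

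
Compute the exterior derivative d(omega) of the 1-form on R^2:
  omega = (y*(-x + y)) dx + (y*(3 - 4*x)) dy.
d(omega) = (x - 6*y) dx ∧ dy

For a 1-form omega = sum_i f_i dx_i, the exterior derivative is
  d(omega) = sum_{i < j} (∂f_j/∂x_i - ∂f_i/∂x_j) dx_i ∧ dx_j.
  coefficient of dx ∧ dy: ∂f_2/∂x - ∂f_1/∂y = ∂(y*(3 - 4*x))/∂x - ∂(y*(-x + y))/∂y = x - 6*y
Assembling: d(omega) = (x - 6*y) dx ∧ dy.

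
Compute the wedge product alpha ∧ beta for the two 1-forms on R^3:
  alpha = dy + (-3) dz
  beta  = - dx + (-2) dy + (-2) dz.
alpha ∧ beta = (1) dx ∧ dy + (-8) dy ∧ dz + (-3) dx ∧ dz

Distribute the wedge, using dx_i ∧ dx_j = -dx_j ∧ dx_i and dx_i ∧ dx_i = 0. For each pair (i, j) with i < j, the coefficient of dx_i ∧ dx_j in alpha ∧ beta is (alpha_i * beta_j - alpha_j * beta_i). Collecting: alpha ∧ beta = (1) dx ∧ dy + (-8) dy ∧ dz + (-3) dx ∧ dz.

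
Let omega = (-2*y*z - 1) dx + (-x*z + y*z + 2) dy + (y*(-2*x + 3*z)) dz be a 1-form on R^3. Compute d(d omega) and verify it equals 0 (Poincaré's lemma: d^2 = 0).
d(d omega) = 0

Step 1: d omega = sum_{i<j} (∂f_j/∂x_i - ∂f_i/∂x_j) dx_i ∧ dx_j:
  coeff of dx ∧ dy: z
  coeff of dx ∧ dz: 0
  coeff of dy ∧ dz: -x - y + 3*z
Step 2: Apply d again to each 2-form coefficient. The only possible 3-form in R^3 is dx ∧ dy ∧ dz, with coefficient
  ∂(coeff of dy∧dz)/∂x - ∂(coeff of dx∧dz)/∂y + ∂(coeff of dx∧dy)/∂z
  = ∂/∂x (-x - y + 3*z) - ∂/∂y (0) + ∂/∂z (z).
Each of these terms simplifies to sums of mixed partials that cancel in pairs. The result is 0 (by equality of mixed partials for smooth functions — Schwarz / Clairaut).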